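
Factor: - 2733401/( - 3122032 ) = 2^( - 4)*11^1*191^1 *1301^1*195127^(  -  1 ) 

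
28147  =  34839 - 6692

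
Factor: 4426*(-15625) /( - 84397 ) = 69156250/84397 = 2^1*5^6*37^ (-1)*2213^1*2281^( - 1) 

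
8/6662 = 4/3331 =0.00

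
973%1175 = 973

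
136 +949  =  1085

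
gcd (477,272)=1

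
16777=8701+8076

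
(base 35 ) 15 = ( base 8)50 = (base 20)20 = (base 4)220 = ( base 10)40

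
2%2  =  0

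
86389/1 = 86389 = 86389.00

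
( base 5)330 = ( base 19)4E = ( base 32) 2q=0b1011010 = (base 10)90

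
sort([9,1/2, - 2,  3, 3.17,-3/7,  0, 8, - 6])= [ - 6, - 2 ,  -  3/7,  0 , 1/2,3,3.17, 8,  9]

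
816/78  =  10 + 6/13 = 10.46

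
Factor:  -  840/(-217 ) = 2^3*3^1*5^1 * 31^( - 1) =120/31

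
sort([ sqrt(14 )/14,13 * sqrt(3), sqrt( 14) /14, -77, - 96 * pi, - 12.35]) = [-96*pi,- 77 ,-12.35,sqrt(14 ) /14,sqrt(14)/14 , 13*sqrt (3)] 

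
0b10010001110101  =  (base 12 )5499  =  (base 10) 9333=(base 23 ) hei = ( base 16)2475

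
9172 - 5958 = 3214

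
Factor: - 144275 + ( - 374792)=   -519067^1 = - 519067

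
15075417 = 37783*399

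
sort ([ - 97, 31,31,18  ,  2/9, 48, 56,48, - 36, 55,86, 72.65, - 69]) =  [ - 97, - 69, - 36, 2/9, 18,31, 31, 48, 48,55, 56, 72.65,86]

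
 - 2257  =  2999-5256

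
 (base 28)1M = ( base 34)1g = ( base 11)46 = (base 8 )62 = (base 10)50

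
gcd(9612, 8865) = 9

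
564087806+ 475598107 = 1039685913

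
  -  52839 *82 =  - 4332798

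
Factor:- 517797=-3^2*7^1 * 8219^1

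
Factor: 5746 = 2^1*13^2 * 17^1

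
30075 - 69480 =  - 39405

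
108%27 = 0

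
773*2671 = 2064683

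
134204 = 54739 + 79465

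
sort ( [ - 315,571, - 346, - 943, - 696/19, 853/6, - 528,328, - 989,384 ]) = [-989, - 943, - 528, - 346,  -  315, - 696/19,853/6,328,  384, 571]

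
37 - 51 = - 14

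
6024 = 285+5739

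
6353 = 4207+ 2146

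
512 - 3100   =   - 2588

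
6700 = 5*1340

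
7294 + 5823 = 13117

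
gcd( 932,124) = 4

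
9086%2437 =1775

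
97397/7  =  13913+6/7 = 13913.86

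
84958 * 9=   764622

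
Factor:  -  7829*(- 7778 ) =2^1*3889^1*7829^1 = 60893962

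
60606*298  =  18060588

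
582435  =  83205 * 7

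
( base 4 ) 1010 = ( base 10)68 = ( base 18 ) 3E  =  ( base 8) 104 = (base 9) 75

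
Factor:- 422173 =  - 157^1*2689^1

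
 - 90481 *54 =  - 4885974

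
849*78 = 66222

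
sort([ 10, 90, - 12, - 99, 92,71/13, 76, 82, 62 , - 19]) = [- 99, - 19, - 12, 71/13, 10, 62, 76, 82, 90, 92] 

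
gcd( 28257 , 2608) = 1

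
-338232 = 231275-569507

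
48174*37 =1782438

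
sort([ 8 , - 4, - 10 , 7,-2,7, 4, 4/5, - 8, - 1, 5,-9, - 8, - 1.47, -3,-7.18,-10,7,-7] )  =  [ - 10,-10 ,-9,-8, - 8, -7.18,-7,-4,-3,-2,-1.47, - 1,4/5 , 4, 5,7  ,  7 , 7,  8]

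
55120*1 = 55120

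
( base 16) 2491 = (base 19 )16hd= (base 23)HG0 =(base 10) 9361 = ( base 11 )7040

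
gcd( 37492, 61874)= 2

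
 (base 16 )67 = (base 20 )53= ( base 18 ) 5d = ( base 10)103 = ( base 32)37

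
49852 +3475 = 53327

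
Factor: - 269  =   - 269^1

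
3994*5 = 19970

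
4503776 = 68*66232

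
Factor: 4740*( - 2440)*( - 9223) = 2^5*3^1*5^2*23^1*61^1 * 79^1*401^1 = 106669528800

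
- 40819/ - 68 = 600  +  19/68 = 600.28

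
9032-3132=5900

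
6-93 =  - 87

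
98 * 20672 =2025856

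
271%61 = 27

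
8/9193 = 8/9193 = 0.00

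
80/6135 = 16/1227= 0.01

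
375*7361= 2760375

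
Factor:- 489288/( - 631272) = 19^1*37^1 * 907^( - 1)= 703/907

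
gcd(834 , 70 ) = 2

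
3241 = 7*463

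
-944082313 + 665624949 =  - 278457364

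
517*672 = 347424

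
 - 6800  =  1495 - 8295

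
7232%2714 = 1804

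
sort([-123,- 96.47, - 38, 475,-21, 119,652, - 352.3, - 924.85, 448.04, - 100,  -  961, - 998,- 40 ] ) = [-998,-961, - 924.85, - 352.3, - 123,-100, - 96.47,- 40 , - 38,-21,119, 448.04, 475, 652]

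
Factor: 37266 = 2^1 * 3^1 * 6211^1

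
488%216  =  56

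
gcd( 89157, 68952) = 3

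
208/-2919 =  - 208/2919= - 0.07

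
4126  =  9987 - 5861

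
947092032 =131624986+815467046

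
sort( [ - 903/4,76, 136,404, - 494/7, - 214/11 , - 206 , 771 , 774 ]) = [ - 903/4,-206, - 494/7, - 214/11,  76, 136, 404,771,774]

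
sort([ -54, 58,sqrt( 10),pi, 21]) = [ - 54,pi,sqrt(10 ), 21,58] 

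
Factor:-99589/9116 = - 2^( -2)*7^1 * 41^1 * 43^( - 1 )*53^( - 1 )*347^1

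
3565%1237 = 1091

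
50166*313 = 15701958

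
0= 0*47396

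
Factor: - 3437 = - 7^1*491^1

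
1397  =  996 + 401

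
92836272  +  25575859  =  118412131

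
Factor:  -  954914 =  - 2^1*23^1*20759^1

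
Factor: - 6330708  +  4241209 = -43^1*48593^1 = -  2089499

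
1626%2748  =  1626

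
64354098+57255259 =121609357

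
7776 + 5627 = 13403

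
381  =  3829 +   -  3448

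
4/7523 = 4/7523=0.00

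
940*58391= 54887540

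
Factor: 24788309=7^1*13^1 * 272399^1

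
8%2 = 0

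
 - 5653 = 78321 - 83974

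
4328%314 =246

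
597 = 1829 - 1232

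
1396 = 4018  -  2622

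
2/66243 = 2/66243= 0.00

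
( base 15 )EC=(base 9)266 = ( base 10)222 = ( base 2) 11011110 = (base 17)D1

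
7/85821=7/85821 = 0.00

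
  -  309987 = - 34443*9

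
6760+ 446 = 7206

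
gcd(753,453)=3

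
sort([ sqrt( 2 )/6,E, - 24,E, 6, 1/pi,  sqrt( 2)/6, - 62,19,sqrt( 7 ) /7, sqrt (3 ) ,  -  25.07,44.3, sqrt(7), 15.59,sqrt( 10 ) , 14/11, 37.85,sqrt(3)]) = [ - 62, - 25.07, - 24,sqrt(2)/6, sqrt( 2)/6 , 1/pi,sqrt( 7)/7 , 14/11,  sqrt(3), sqrt( 3), sqrt(7 ),  E, E, sqrt( 10),6,  15.59, 19, 37.85,44.3] 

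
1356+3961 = 5317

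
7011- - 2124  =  9135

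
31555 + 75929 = 107484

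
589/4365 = 589/4365 = 0.13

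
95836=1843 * 52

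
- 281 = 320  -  601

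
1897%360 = 97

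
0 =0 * 74950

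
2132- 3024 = -892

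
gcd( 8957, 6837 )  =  53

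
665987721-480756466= 185231255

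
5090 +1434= 6524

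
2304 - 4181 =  - 1877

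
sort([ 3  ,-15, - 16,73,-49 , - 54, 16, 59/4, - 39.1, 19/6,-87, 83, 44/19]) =[-87, - 54, - 49,-39.1, - 16, - 15, 44/19, 3,19/6, 59/4,16,73, 83 ]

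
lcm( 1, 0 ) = 0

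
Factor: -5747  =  -7^1*821^1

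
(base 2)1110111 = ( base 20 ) 5J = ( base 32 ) 3n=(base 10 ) 119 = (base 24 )4n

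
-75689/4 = - 75689/4 = -  18922.25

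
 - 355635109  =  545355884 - 900990993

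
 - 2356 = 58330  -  60686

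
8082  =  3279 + 4803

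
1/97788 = 1/97788 = 0.00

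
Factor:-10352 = -2^4*  647^1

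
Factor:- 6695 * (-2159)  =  5^1*13^1*17^1*103^1*127^1 = 14454505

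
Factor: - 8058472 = - 2^3*1007309^1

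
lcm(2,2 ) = 2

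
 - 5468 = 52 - 5520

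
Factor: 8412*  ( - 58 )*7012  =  -2^5*3^1*29^1* 701^1*1753^1  =  -  3421126752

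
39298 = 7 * 5614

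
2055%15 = 0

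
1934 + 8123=10057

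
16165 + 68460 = 84625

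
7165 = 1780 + 5385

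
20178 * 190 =3833820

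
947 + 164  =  1111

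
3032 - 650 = 2382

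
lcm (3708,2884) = 25956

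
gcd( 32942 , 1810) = 362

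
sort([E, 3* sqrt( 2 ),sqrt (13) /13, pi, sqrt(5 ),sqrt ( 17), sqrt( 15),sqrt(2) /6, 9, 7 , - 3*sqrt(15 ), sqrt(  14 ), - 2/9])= [ - 3*sqrt( 15 ), - 2/9,sqrt(2) /6, sqrt (13) /13, sqrt(5 ), E, pi,sqrt(14 ) , sqrt(15 ),  sqrt( 17 ), 3*sqrt( 2 ), 7, 9]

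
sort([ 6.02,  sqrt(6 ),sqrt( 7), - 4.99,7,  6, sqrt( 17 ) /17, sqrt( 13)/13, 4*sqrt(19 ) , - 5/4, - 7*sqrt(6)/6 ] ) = [ - 4.99, - 7*sqrt ( 6 )/6  , - 5/4, sqrt(17 ) /17,sqrt( 13)/13 , sqrt(6) , sqrt( 7 ),  6,6.02,7 , 4 * sqrt(19)] 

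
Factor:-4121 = -13^1*317^1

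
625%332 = 293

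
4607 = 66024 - 61417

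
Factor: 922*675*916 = 570072600= 2^3*3^3*5^2*229^1*461^1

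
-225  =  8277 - 8502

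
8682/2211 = 3 + 683/737=3.93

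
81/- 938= - 1 + 857/938 = - 0.09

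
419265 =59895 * 7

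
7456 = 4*1864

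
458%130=68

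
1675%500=175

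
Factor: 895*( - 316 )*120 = - 2^5*3^1* 5^2*79^1*179^1 = - 33938400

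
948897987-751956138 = 196941849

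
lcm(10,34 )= 170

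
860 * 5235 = 4502100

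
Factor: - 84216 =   -  2^3*3^1*11^2*29^1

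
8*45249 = 361992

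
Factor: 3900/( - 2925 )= - 4/3 = -2^2*3^( - 1)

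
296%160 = 136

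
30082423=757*39739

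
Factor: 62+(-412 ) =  - 350  =  - 2^1*5^2*7^1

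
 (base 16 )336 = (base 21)1i3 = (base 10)822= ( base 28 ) 11a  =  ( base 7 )2253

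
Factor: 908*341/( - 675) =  - 2^2*3^(-3)*5^( - 2)*11^1*31^1 * 227^1 = - 309628/675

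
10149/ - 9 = -1128 + 1/3 = - 1127.67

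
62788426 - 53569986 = 9218440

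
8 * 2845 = 22760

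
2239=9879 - 7640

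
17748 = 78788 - 61040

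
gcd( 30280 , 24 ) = 8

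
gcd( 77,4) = 1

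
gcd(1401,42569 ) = 1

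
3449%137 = 24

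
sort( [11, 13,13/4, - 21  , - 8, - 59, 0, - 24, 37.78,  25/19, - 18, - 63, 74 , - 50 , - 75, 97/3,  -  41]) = [  -  75, - 63, -59, - 50, - 41, - 24, - 21, - 18 , - 8 , 0 , 25/19, 13/4,11, 13, 97/3, 37.78, 74]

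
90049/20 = 4502 + 9/20 = 4502.45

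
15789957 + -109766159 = -93976202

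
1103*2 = 2206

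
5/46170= 1/9234=0.00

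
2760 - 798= 1962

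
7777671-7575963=201708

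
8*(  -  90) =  - 720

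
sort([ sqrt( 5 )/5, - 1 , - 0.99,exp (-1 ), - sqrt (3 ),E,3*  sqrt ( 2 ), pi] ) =[ - sqrt( 3 ), - 1,- 0.99,exp ( - 1), sqrt(5) /5, E, pi, 3*sqrt( 2)]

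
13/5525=1/425 = 0.00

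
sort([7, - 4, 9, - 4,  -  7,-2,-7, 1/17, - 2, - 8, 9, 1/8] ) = [- 8, - 7,-7, - 4, - 4, - 2,  -  2,1/17,1/8, 7, 9, 9 ] 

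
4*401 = 1604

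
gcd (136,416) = 8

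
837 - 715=122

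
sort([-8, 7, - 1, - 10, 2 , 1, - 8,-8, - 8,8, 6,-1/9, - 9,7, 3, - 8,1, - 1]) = [ - 10,-9, - 8, - 8, - 8,  -  8, - 8,-1, - 1, - 1/9, 1, 1, 2,3 , 6, 7,7 , 8] 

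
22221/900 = 24+ 69/100 = 24.69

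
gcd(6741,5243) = 749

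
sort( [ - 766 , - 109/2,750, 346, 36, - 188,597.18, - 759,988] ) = [-766, - 759, - 188, - 109/2, 36,346,597.18,750, 988]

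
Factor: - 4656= - 2^4* 3^1* 97^1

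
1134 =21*54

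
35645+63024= 98669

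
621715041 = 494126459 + 127588582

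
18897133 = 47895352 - 28998219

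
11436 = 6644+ 4792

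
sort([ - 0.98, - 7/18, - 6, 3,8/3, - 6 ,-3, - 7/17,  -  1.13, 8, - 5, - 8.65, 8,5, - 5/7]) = [ - 8.65, - 6, - 6, - 5, - 3, - 1.13, - 0.98, - 5/7, - 7/17, - 7/18,8/3, 3, 5,8, 8]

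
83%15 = 8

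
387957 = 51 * 7607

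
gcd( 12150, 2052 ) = 54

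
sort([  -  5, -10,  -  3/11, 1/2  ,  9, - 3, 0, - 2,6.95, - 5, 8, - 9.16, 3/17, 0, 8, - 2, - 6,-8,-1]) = [- 10, - 9.16, - 8, - 6 , - 5, - 5,-3, - 2, - 2,-1,-3/11,0 , 0,3/17, 1/2,6.95, 8, 8, 9] 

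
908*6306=5725848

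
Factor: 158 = 2^1*79^1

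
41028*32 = 1312896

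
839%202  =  31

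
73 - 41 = 32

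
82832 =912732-829900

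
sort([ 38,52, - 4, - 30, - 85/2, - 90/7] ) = [ - 85/2, - 30, - 90/7,  -  4 , 38,52] 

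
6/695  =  6/695= 0.01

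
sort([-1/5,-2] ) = [-2, - 1/5]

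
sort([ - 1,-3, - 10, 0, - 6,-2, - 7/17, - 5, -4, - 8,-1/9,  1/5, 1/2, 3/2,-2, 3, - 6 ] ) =[ - 10, - 8, - 6,-6,- 5, - 4,-3,-2, - 2, - 1, - 7/17, - 1/9, 0, 1/5, 1/2, 3/2, 3 ] 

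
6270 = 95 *66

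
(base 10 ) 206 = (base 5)1311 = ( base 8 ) 316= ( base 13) 12b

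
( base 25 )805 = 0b1001110001101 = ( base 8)11615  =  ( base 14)1b77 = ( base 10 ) 5005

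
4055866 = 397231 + 3658635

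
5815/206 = 5815/206 = 28.23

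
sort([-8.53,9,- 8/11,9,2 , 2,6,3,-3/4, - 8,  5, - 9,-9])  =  [-9,-9, - 8.53, - 8,-3/4,  -  8/11, 2,2, 3, 5, 6,9, 9 ]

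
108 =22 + 86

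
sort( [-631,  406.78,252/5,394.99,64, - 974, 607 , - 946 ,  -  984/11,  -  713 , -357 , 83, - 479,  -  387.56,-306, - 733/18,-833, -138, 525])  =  [-974,-946,-833, - 713, - 631,-479,-387.56 ,  -  357,-306,-138, - 984/11, - 733/18, 252/5, 64, 83,  394.99, 406.78,  525, 607]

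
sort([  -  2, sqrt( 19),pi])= [ - 2,pi, sqrt(19) ]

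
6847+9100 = 15947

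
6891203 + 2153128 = 9044331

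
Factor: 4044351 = 3^1*17^1*79301^1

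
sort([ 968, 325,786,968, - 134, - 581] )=[ -581, - 134,  325, 786, 968,968]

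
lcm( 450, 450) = 450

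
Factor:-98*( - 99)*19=184338 = 2^1*3^2* 7^2*11^1*19^1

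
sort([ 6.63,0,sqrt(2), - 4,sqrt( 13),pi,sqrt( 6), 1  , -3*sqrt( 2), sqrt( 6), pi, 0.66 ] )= [ - 3*sqrt( 2), - 4,0, 0.66, 1, sqrt ( 2 ), sqrt(6), sqrt(6 ), pi, pi , sqrt( 13), 6.63 ] 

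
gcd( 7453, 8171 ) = 1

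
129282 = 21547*6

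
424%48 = 40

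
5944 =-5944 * ( - 1 ) 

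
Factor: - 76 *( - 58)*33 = 2^3*3^1*11^1*19^1*29^1 = 145464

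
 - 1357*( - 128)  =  173696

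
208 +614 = 822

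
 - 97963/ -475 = 206+113/475 =206.24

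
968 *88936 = 86090048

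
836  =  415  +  421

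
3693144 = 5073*728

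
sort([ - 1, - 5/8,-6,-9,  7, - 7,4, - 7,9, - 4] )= [-9,-7, - 7,-6 ,-4, - 1,-5/8, 4, 7,  9]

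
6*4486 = 26916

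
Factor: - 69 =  - 3^1*23^1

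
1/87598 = 1/87598 = 0.00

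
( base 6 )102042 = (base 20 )10be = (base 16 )202A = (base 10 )8234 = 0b10000000101010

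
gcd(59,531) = 59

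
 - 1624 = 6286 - 7910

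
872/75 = 11 + 47/75 =11.63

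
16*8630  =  138080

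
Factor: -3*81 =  - 243= - 3^5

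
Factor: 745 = 5^1*149^1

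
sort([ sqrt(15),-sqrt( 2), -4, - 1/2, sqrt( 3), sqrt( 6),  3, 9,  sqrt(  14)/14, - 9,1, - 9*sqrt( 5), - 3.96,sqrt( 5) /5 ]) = [ - 9*sqrt(5 ) , -9 , - 4,-3.96,-sqrt(2 ),-1/2,sqrt( 14)/14, sqrt( 5)/5, 1, sqrt( 3),sqrt( 6), 3,sqrt(15 ), 9 ] 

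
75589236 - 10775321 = 64813915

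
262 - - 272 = 534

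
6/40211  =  6/40211 = 0.00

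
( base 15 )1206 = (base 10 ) 3831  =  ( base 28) 4ON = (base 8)7367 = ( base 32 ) 3nn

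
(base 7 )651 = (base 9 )406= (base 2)101001010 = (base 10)330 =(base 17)127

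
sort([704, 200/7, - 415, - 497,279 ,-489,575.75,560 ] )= [ - 497, - 489,  -  415,200/7,  279,560,575.75,  704 ]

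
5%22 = 5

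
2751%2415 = 336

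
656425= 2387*275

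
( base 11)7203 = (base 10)9562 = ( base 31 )9TE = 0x255a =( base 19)1795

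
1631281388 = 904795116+726486272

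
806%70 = 36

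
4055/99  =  4055/99 = 40.96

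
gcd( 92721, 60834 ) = 3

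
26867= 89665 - 62798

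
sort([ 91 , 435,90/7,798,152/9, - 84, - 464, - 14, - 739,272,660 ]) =[ - 739 , - 464, - 84, - 14,90/7, 152/9 , 91 , 272,435,660,798] 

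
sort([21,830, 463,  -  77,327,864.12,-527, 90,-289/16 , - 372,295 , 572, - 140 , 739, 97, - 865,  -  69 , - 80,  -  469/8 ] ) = [ - 865,  -  527, - 372, - 140,-80,-77, - 69, -469/8,  -  289/16, 21, 90, 97,295,  327, 463,572 , 739, 830, 864.12]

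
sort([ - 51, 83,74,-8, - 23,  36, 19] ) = [  -  51, - 23 , - 8, 19,36, 74, 83] 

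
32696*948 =30995808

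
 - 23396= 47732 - 71128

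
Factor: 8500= 2^2 *5^3*17^1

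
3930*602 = 2365860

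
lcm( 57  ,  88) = 5016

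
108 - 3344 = -3236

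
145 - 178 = -33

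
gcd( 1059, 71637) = 3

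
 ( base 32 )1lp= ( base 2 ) 11010111001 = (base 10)1721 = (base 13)a25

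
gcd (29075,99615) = 5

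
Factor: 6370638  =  2^1*3^1*1061773^1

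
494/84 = 247/42 = 5.88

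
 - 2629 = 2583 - 5212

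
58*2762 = 160196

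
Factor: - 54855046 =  - 2^1*23^1*251^1*4751^1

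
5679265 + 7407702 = 13086967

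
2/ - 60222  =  -1 + 30110/30111 = -0.00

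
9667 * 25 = 241675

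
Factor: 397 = 397^1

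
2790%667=122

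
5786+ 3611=9397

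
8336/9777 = 8336/9777 = 0.85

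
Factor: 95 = 5^1 * 19^1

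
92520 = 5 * 18504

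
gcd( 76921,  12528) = 1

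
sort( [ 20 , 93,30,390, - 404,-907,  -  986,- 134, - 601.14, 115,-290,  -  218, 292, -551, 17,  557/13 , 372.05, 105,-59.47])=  [ - 986, -907, - 601.14, - 551,-404,-290, - 218, - 134, - 59.47, 17, 20,30 , 557/13, 93,105, 115,292,372.05,390 ] 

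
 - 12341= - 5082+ - 7259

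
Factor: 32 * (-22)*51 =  - 35904 = -2^6*3^1*11^1 * 17^1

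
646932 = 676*957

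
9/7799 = 9/7799  =  0.00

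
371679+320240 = 691919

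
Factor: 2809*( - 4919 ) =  - 53^2 * 4919^1 = - 13817471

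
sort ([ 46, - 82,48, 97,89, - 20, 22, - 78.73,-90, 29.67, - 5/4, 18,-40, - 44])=[-90, -82, -78.73, - 44,-40, - 20, - 5/4,18,22,29.67,46,48,89,97 ]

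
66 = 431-365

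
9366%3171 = 3024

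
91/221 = 7/17 = 0.41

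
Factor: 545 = 5^1*109^1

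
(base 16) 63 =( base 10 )99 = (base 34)2v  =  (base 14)71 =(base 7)201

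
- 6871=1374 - 8245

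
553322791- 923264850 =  - 369942059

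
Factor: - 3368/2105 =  - 8/5 = - 2^3 * 5^(  -  1) 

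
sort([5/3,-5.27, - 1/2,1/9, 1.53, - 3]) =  [ - 5.27,-3,-1/2,  1/9,1.53,5/3] 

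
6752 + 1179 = 7931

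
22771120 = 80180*284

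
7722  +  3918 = 11640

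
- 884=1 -885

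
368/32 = 23/2 = 11.50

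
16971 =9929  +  7042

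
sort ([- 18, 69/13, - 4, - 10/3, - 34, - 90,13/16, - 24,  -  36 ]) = [ - 90, - 36, - 34, - 24, - 18, - 4, - 10/3 , 13/16,69/13] 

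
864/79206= 144/13201 =0.01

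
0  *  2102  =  0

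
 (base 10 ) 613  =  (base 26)NF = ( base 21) 184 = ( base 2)1001100101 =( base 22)15j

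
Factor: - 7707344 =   -  2^4 * 31^1*41^1*379^1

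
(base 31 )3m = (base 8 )163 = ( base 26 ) 4B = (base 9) 137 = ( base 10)115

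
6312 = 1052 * 6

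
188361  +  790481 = 978842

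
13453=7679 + 5774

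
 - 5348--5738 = 390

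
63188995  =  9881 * 6395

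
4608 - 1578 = 3030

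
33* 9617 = 317361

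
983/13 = 983/13= 75.62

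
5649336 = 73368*77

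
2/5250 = 1/2625 = 0.00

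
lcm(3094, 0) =0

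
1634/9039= 1634/9039= 0.18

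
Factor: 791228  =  2^2*197807^1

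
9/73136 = 9/73136 = 0.00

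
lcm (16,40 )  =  80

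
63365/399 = 158  +  17/21 = 158.81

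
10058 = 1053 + 9005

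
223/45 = 4+43/45 = 4.96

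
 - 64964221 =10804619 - 75768840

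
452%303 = 149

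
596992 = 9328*64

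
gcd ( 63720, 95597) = 1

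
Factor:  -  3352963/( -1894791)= 3^(-1)*23^1*73^1*1997^1*631597^( - 1) 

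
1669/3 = 1669/3 =556.33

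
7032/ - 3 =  - 2344 + 0/1= -2344.00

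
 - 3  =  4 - 7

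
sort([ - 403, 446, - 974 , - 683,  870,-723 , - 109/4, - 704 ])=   [  -  974, - 723,-704, - 683, - 403,  -  109/4, 446, 870 ]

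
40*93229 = 3729160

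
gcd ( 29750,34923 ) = 7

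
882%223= 213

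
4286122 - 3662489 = 623633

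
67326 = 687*98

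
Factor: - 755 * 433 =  - 326915 = - 5^1* 151^1 * 433^1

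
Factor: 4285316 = 2^2*7^1*31^1*4937^1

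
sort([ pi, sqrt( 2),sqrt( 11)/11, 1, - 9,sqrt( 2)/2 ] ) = [ - 9 , sqrt( 11 )/11, sqrt( 2)/2,1,sqrt( 2),pi ] 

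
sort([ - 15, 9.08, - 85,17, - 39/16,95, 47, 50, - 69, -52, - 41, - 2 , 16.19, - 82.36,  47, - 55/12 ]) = [ - 85, - 82.36, - 69, - 52, - 41 , - 15,  -  55/12, - 39/16, - 2, 9.08,16.19, 17, 47 , 47,  50,95] 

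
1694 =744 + 950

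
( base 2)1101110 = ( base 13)86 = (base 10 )110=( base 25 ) 4a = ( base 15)75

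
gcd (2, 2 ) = 2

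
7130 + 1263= 8393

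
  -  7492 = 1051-8543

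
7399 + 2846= 10245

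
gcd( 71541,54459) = 9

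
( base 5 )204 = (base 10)54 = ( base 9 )60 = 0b110110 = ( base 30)1o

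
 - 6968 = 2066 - 9034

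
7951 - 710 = 7241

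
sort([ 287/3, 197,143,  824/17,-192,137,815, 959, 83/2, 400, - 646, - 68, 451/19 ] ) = [ - 646, - 192, - 68, 451/19, 83/2, 824/17, 287/3, 137, 143,197,400,815, 959]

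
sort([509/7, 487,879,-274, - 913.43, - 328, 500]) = [ - 913.43, - 328, - 274,509/7, 487, 500, 879 ]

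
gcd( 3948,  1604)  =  4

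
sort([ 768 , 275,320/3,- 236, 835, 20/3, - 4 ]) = [ - 236, - 4,20/3, 320/3, 275,  768,  835 ]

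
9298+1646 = 10944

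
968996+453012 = 1422008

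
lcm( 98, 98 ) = 98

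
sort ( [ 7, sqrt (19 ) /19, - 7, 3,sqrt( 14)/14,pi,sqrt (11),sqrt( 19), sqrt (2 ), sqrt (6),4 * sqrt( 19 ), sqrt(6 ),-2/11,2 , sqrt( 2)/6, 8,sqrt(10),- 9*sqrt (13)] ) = [-9*sqrt(  13 ), - 7, - 2/11, sqrt(19 ) /19, sqrt( 2)/6,sqrt (14)/14,sqrt( 2),2,sqrt(6 ),sqrt( 6),3,pi,sqrt( 10),sqrt( 11 ),sqrt( 19 ),7,  8, 4* sqrt( 19 )]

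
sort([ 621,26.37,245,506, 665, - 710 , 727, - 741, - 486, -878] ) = [ - 878,-741, - 710, - 486 , 26.37,245, 506 , 621,665,727] 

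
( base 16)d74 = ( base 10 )3444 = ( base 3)11201120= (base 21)7H0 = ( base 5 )102234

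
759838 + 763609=1523447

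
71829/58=1238+25/58  =  1238.43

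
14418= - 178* ( - 81) 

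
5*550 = 2750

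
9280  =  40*232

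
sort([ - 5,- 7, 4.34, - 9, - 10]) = [ - 10 ,-9,-7,  -  5,  4.34]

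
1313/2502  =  1313/2502 = 0.52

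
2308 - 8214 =-5906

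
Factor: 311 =311^1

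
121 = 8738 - 8617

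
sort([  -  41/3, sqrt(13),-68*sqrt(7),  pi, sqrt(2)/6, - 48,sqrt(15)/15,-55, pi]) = [-68*sqrt(7), - 55, - 48, - 41/3,sqrt(2) /6, sqrt(15)/15,pi, pi, sqrt(13)]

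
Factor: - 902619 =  - 3^2*100291^1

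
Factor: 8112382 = 2^1*59^1*68749^1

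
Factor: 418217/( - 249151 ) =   -  7^( - 1 )*17^1*73^1*337^1 * 35593^(-1) 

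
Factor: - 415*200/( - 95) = 16600/19 =2^3*5^2*19^ ( - 1 )*83^1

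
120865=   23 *5255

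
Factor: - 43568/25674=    - 2^3*3^( - 1 )*7^1 * 11^( - 1 ) = - 56/33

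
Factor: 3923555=5^1 *29^1*27059^1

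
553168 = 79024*7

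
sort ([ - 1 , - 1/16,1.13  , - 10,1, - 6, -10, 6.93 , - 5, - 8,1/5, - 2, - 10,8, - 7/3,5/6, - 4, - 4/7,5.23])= [ - 10,-10, - 10,-8, - 6, - 5,- 4, - 7/3, - 2, - 1 , - 4/7,-1/16, 1/5,5/6,1, 1.13,  5.23,6.93, 8]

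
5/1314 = 5/1314 = 0.00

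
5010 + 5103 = 10113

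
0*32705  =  0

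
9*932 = 8388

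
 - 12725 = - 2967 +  - 9758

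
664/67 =664/67 = 9.91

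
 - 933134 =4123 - 937257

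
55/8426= 5/766 =0.01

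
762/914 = 381/457= 0.83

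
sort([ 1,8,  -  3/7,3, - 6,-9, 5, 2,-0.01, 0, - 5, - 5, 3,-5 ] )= [ - 9 ,  -  6,- 5, - 5 , - 5,-3/7,  -  0.01,0, 1,  2, 3, 3, 5,8] 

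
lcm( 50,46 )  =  1150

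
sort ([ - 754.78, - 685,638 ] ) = [ - 754.78, - 685 , 638]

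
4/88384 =1/22096 = 0.00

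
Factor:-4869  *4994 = - 2^1*3^2*11^1*227^1 * 541^1=- 24315786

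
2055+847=2902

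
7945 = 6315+1630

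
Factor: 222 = 2^1*3^1*37^1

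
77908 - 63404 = 14504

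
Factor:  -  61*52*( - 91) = 288652 = 2^2*7^1*13^2*61^1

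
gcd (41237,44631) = 1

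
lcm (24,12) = 24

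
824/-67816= -1 + 8374/8477 = -0.01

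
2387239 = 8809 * 271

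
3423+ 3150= 6573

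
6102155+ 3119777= 9221932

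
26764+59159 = 85923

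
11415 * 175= 1997625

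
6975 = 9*775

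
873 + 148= 1021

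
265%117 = 31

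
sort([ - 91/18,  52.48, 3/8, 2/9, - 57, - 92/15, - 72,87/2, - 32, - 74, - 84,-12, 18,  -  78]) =[ -84, - 78,  -  74, - 72, - 57, - 32,-12,- 92/15, -91/18,2/9, 3/8,  18, 87/2, 52.48]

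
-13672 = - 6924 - 6748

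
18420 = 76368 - 57948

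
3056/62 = 1528/31 = 49.29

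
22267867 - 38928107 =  - 16660240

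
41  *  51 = 2091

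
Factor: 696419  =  113^1*6163^1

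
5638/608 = 2819/304 = 9.27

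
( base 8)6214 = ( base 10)3212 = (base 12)1a38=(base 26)4JE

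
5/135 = 1/27=0.04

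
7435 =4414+3021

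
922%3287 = 922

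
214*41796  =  8944344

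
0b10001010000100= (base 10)8836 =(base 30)9og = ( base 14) 3312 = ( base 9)13107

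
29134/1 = 29134 = 29134.00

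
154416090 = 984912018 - 830495928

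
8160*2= 16320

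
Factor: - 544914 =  - 2^1 *3^3 * 10091^1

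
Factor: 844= 2^2 * 211^1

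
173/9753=173/9753= 0.02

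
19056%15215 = 3841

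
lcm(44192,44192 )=44192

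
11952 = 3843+8109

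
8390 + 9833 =18223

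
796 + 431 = 1227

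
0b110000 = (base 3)1210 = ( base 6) 120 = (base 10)48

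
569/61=9+ 20/61= 9.33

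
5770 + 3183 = 8953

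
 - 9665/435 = -1933/87  =  - 22.22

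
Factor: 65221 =13^1*29^1*173^1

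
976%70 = 66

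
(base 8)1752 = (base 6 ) 4350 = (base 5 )13002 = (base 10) 1002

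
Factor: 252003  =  3^1*167^1* 503^1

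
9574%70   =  54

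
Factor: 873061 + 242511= 2^2*29^1 * 59^1*163^1 = 1115572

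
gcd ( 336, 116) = 4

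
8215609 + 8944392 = 17160001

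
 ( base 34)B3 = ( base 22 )h3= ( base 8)571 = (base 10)377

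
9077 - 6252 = 2825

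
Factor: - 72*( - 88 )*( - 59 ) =-2^6*3^2*11^1*59^1 = - 373824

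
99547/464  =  214 + 251/464 = 214.54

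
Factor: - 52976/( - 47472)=3^( -1 )*7^1*11^1*23^ ( - 1) = 77/69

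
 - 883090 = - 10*88309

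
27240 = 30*908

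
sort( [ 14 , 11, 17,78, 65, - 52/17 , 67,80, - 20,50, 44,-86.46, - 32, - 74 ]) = [-86.46,-74, - 32, -20, - 52/17,  11 , 14, 17 , 44,  50,65,  67,78,80 ] 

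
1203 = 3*401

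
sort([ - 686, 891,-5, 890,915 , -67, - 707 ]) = [-707,-686, - 67, - 5,890, 891,915]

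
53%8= 5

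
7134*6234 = 44473356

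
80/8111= 80/8111 = 0.01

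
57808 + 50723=108531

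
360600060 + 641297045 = 1001897105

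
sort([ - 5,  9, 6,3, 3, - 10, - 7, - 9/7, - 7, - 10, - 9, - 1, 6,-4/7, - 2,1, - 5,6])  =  [ - 10, -10,  -  9 , - 7,- 7 , - 5,  -  5,  -  2,-9/7,-1,-4/7,1, 3, 3,  6,6, 6, 9] 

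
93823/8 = 93823/8 = 11727.88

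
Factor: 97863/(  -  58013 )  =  -3^1 * 32621^1*58013^(-1 ) 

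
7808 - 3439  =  4369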